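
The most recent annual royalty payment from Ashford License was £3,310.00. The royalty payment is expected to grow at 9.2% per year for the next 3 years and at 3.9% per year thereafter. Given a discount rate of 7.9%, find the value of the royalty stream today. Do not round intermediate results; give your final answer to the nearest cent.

£99293.66

D_1 = 3614.52000
D_2 = 3947.05584
D_3 = 4310.18498
Terminal value at year 3: TV = D_3×(1+g_2)/(r−g_2) = 4478.28219/0.04 = 111957.05478
P_0 = D_1/(1+r)^1 + D_2/(1+r)^2 + D_3/(1+r)^3 + TV/(1+r)^3
    = 3349.87952 + 3390.23951 + 3431.08577 + 89122.45291 = 99293.65772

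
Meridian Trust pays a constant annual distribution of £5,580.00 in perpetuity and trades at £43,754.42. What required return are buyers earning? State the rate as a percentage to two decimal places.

P = C/r ⇒ r = C/P = £5,580.00/£43,754.42 = 0.127530

12.75%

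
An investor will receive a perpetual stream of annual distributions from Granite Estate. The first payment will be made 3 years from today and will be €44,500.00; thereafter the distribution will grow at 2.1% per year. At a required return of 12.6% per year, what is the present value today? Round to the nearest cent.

Value at end of year 2: C₁ / (r − g) = €44,500.00 / (0.126 − 0.021) = €423,809.5238
Discount to today: PV = €423,809.5238 / (1 + 0.126)^2 = €423,809.5238 / 1.267876 = €334,267.33

€334267.33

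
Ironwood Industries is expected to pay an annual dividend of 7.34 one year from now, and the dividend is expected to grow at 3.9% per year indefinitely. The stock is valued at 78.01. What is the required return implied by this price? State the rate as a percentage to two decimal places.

P = D₁/(r − g) ⇒ r = D₁/P + g = 7.3400/78.01 + 0.039 = 0.094091 + 0.039 = 0.133091

13.31%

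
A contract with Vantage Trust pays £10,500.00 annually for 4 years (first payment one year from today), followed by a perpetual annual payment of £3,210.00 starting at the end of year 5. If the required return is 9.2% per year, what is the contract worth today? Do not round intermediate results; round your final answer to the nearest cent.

PV of 4-year annuity: £10,500.00 × [1 − (1+0.092)^−4] / 0.092 = 33868.26091
Perpetuity value at year 4: £3,210.00 / 0.092 = 34891.30435
PV of perpetuity: 34891.30435 / (1+0.092)^4 = 24537.29315
Total PV = 33868.26091 + 24537.29315 = 58405.55407

£58405.55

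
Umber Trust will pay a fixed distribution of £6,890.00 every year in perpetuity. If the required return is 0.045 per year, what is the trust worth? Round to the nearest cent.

£153111.11

Level perpetuity: PV = C / r = £6,890.00 / 0.045 = £153,111.11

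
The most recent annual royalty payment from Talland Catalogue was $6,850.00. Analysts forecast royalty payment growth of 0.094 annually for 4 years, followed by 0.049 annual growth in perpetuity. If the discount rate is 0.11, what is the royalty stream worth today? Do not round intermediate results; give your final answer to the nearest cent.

$137577.80

D_1 = 7493.90000
D_2 = 8198.32660
D_3 = 8968.96930
D_4 = 9812.05241
Terminal value at year 4: TV = D_4×(1+g_2)/(r−g_2) = 10292.84298/0.061 = 168735.13087
P_0 = D_1/(1+r)^1 + D_2/(1+r)^2 + D_3/(1+r)^3 + D_4/(1+r)^4 + TV/(1+r)^4
    = 6751.26126 + 6653.94578 + 6558.03305 + 6463.50285 + 111151.05713 = 137577.80007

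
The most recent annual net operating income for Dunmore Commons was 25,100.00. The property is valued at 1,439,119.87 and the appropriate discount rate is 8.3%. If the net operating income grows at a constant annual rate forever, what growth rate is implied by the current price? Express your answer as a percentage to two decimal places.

P = D₀(1+g)/(r−g) ⇒ P(r−g) = D₀(1+g) ⇒ g(P+D₀) = P·r − D₀
g = (P·r − D₀)/(P + D₀) = (1,439,119.87×0.083 − 25,100.00) / (1,439,119.87 + 25,100.00) = 0.064435

6.44%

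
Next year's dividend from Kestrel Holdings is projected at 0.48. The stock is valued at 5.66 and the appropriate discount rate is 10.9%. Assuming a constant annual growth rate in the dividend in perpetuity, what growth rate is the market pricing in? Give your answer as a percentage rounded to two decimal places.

P = D₁/(r−g) ⇒ g = r − D₁/P = 0.109 − 0.48/5.66 = 0.024194

2.42%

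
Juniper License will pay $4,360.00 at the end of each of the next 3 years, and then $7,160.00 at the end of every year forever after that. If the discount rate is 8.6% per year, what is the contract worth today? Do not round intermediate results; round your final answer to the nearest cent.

$76117.36

PV of 3-year annuity: $4,360.00 × [1 − (1+0.086)^−3] / 0.086 = 11115.59897
Perpetuity value at year 3: $7,160.00 / 0.086 = 83255.81395
PV of perpetuity: 83255.81395 / (1+0.086)^3 = 65001.75693
Total PV = 11115.59897 + 65001.75693 = 76117.35590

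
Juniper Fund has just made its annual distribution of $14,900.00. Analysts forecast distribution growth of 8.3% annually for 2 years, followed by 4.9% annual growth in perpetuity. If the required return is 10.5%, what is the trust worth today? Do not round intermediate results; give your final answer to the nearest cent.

D_1 = 16136.70000
D_2 = 17476.04610
Terminal value at year 2: TV = D_2×(1+g_2)/(r−g_2) = 18332.37236/0.056 = 327363.79212
P_0 = D_1/(1+r)^1 + D_2/(1+r)^2 + TV/(1+r)^2
    = 14603.34842 + 14312.60302 + 268105.72439 = 297021.67582

$297021.68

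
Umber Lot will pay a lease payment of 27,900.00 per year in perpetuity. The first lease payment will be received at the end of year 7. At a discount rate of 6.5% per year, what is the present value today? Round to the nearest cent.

Value at end of year 6: C / r = 27,900.00 / 0.065 = 429,230.7692
Discount to today: PV = 429,230.7692 / (1 + 0.065)^6 = 429,230.7692 / 1.459142 = 294,166.49

294166.49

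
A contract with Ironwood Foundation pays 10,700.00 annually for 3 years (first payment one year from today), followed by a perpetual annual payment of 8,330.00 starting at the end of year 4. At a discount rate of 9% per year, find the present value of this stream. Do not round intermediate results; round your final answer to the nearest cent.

PV of 3-year annuity: 10,700.00 × [1 − (1+0.09)^−3] / 0.09 = 27084.85293
Perpetuity value at year 3: 8,330.00 / 0.09 = 92555.55556
PV of perpetuity: 92555.55556 / (1+0.09)^3 = 71469.87099
Total PV = 27084.85293 + 71469.87099 = 98554.72391

98554.72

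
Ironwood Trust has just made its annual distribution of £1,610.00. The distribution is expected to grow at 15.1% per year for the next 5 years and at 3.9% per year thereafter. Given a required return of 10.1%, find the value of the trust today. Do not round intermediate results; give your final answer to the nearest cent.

D_1 = 1853.11000
D_2 = 2132.92961
D_3 = 2455.00198
D_4 = 2825.70728
D_5 = 3252.38908
Terminal value at year 5: TV = D_5×(1+g_2)/(r−g_2) = 3379.23225/0.062 = 54503.74603
P_0 = D_1/(1+r)^1 + D_2/(1+r)^2 + D_3/(1+r)^3 + D_4/(1+r)^4 + D_5/(1+r)^5 + TV/(1+r)^5
    = 1683.11535 + 1759.55111 + 1839.45806 + 1922.99385 + 2010.32327 + 33689.12702 = 42904.56865

£42904.57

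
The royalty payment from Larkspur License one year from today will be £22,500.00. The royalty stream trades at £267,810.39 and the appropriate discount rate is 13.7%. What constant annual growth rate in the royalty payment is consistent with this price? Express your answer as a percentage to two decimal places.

5.30%

P = D₁/(r−g) ⇒ g = r − D₁/P = 0.137 − £22,500.00/£267,810.39 = 0.052985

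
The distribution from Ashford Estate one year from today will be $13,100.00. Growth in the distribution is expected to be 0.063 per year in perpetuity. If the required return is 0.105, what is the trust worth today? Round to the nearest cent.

$311904.76

Growing perpetuity: P = D₁ / (r − g) = $13,100.0000 / (0.105 − 0.063) = $311,904.76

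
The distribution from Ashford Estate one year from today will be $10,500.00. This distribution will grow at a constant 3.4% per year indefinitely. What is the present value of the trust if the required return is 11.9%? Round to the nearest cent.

$123529.41

Growing perpetuity: P = D₁ / (r − g) = $10,500.0000 / (0.119 − 0.034) = $123,529.41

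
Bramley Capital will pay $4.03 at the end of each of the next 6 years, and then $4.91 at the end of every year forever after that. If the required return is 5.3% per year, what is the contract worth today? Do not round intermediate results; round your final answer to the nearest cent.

$88.22

PV of 6-year annuity: $4.03 × [1 − (1+0.053)^−6] / 0.053 = 20.26025
Perpetuity value at year 6: $4.91 / 0.053 = 92.64151
PV of perpetuity: 92.64151 / (1+0.053)^6 = 67.95719
Total PV = 20.26025 + 67.95719 = 88.21744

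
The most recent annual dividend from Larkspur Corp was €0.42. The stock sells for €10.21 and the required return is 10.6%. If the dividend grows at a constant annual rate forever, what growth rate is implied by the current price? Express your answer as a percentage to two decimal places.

6.23%

P = D₀(1+g)/(r−g) ⇒ P(r−g) = D₀(1+g) ⇒ g(P+D₀) = P·r − D₀
g = (P·r − D₀)/(P + D₀) = (€10.21×0.106 − €0.42) / (€10.21 + €0.42) = 0.062301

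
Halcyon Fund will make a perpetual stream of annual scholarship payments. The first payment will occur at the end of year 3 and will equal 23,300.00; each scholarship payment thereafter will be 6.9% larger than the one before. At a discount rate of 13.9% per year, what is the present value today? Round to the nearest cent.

256572.69

Value at end of year 2: C₁ / (r − g) = 23,300.00 / (0.139 − 0.069) = 332,857.1429
Discount to today: PV = 332,857.1429 / (1 + 0.139)^2 = 332,857.1429 / 1.297321 = 256,572.69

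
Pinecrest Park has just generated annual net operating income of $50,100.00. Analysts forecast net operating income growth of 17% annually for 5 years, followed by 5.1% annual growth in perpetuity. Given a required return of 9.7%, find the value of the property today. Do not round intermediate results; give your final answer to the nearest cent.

D_1 = 58617.00000
D_2 = 68581.89000
D_3 = 80240.81130
D_4 = 93881.74922
D_5 = 109841.64659
Terminal value at year 5: TV = D_5×(1+g_2)/(r−g_2) = 115443.57056/0.046 = 2509642.83836
P_0 = D_1/(1+r)^1 + D_2/(1+r)^2 + D_3/(1+r)^3 + D_4/(1+r)^4 + D_5/(1+r)^5 + TV/(1+r)^5
    = 53433.91067 + 56989.67683 + 60782.06188 + 64826.81167 + 69140.71983 + 1579715.14227 = 1884888.32315

$1884888.32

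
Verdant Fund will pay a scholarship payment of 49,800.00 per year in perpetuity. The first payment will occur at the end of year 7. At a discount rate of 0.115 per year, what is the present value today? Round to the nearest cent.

Value at end of year 6: C / r = 49,800.00 / 0.115 = 433,043.4783
Discount to today: PV = 433,043.4783 / (1 + 0.115)^6 = 433,043.4783 / 1.921539 = 225,362.84

225362.84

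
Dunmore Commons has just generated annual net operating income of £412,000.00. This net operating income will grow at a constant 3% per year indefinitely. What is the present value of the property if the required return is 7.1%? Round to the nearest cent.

D₁ = D₀ × (1 + g) = £412,000.00 × 1.03 = £424,360.0000
Growing perpetuity: P = D₁ / (r − g) = £424,360.0000 / (0.071 − 0.03) = £10,350,243.90

£10350243.90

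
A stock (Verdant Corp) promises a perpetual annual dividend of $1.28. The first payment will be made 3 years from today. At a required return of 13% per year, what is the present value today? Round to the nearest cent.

$7.71

Value at end of year 2: C / r = $1.28 / 0.13 = $9.8462
Discount to today: PV = $9.8462 / (1 + 0.13)^2 = $9.8462 / 1.276900 = $7.71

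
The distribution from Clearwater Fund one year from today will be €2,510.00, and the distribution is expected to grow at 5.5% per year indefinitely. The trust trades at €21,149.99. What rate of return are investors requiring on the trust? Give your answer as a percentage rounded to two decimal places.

P = D₁/(r − g) ⇒ r = D₁/P + g = €2,510.0000/€21,149.99 + 0.055 = 0.118676 + 0.055 = 0.173676

17.37%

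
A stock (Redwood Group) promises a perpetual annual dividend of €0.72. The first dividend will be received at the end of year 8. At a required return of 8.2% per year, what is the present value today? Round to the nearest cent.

€5.06

Value at end of year 7: C / r = €0.72 / 0.082 = €8.7805
Discount to today: PV = €8.7805 / (1 + 0.082)^7 = €8.7805 / 1.736164 = €5.06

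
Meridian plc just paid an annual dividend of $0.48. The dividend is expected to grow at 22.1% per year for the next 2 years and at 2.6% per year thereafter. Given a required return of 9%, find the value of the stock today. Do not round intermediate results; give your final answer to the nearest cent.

D_1 = 0.58608
D_2 = 0.71560
Terminal value at year 2: TV = D_2×(1+g_2)/(r−g_2) = 0.73421/0.064 = 11.47202
P_0 = D_1/(1+r)^1 + D_2/(1+r)^2 + TV/(1+r)^2
    = 0.53769 + 0.60231 + 9.65577 = 10.79577

$10.80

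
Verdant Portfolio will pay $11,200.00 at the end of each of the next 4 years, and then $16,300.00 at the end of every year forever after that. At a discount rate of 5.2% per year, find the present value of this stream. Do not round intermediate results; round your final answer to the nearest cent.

PV of 4-year annuity: $11,200.00 × [1 − (1+0.052)^−4] / 0.052 = 39530.83061
Perpetuity value at year 4: $16,300.00 / 0.052 = 313461.53846
PV of perpetuity: 313461.53846 / (1+0.052)^4 = 255930.06177
Total PV = 39530.83061 + 255930.06177 = 295460.89238

$295460.89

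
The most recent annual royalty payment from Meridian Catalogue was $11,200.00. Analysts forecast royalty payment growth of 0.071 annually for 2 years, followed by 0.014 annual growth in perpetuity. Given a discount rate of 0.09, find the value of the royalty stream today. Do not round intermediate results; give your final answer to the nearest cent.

$166085.16

D_1 = 11995.20000
D_2 = 12846.85920
Terminal value at year 2: TV = D_2×(1+g_2)/(r−g_2) = 13026.71523/0.076 = 171404.14775
P_0 = D_1/(1+r)^1 + D_2/(1+r)^2 + TV/(1+r)^2
    = 11004.77064 + 10812.94436 + 144267.44192 = 166085.15693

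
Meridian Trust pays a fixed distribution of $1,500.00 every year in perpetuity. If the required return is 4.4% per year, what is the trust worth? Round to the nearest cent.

$34090.91

Level perpetuity: PV = C / r = $1,500.00 / 0.044 = $34,090.91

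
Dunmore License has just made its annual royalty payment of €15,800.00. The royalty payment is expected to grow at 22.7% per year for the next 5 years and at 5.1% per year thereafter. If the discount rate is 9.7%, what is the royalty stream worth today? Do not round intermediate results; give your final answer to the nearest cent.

D_1 = 19386.60000
D_2 = 23787.35820
D_3 = 29187.08851
D_4 = 35812.55760
D_5 = 43942.00818
Terminal value at year 5: TV = D_5×(1+g_2)/(r−g_2) = 46183.05060/0.046 = 1003979.36080
P_0 = D_1/(1+r)^1 + D_2/(1+r)^2 + D_3/(1+r)^3 + D_4/(1+r)^4 + D_5/(1+r)^5 + TV/(1+r)^5
    = 17672.37922 + 19766.64476 + 22109.09126 + 24729.12943 + 27659.65525 + 631962.99271 = 743899.89262

€743899.89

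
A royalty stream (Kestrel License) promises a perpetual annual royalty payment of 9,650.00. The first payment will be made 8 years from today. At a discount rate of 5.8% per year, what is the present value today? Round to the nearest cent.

112124.27

Value at end of year 7: C / r = 9,650.00 / 0.058 = 166,379.3103
Discount to today: PV = 166,379.3103 / (1 + 0.058)^7 = 166,379.3103 / 1.483883 = 112,124.27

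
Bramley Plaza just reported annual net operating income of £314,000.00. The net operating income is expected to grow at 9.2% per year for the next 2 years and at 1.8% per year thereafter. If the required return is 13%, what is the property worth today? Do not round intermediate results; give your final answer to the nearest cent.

£3261987.61

D_1 = 342888.00000
D_2 = 374433.69600
Terminal value at year 2: TV = D_2×(1+g_2)/(r−g_2) = 381173.50253/0.112 = 3403334.84400
P_0 = D_1/(1+r)^1 + D_2/(1+r)^2 + TV/(1+r)^2
    = 303440.70796 + 293236.50717 + 2665310.39549 = 3261987.61062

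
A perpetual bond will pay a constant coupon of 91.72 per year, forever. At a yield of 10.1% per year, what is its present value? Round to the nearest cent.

Level perpetuity: PV = C / r = 91.72 / 0.101 = 908.12

908.12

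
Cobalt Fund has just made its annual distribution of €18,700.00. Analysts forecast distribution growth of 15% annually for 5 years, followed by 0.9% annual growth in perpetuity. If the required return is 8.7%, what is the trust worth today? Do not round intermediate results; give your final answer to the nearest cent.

D_1 = 21505.00000
D_2 = 24730.75000
D_3 = 28440.36250
D_4 = 32706.41687
D_5 = 37612.37941
Terminal value at year 5: TV = D_5×(1+g_2)/(r−g_2) = 37950.89082/0.078 = 486549.88232
P_0 = D_1/(1+r)^1 + D_2/(1+r)^2 + D_3/(1+r)^3 + D_4/(1+r)^4 + D_5/(1+r)^5 + TV/(1+r)^5
    = 19783.80865 + 20930.43233 + 22143.51167 + 23426.89827 + 24784.66698 + 320611.91004 = 431681.22793

€431681.23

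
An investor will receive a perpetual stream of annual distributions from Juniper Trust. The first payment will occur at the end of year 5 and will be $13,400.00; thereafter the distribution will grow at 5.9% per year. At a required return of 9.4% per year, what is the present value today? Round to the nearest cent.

Value at end of year 4: C₁ / (r − g) = $13,400.00 / (0.094 − 0.059) = $382,857.1429
Discount to today: PV = $382,857.1429 / (1 + 0.094)^4 = $382,857.1429 / 1.432416 = $267,280.62

$267280.62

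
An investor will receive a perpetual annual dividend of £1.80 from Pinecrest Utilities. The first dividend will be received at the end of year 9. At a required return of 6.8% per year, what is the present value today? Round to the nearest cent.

Value at end of year 8: C / r = £1.80 / 0.068 = £26.4706
Discount to today: PV = £26.4706 / (1 + 0.068)^8 = £26.4706 / 1.692661 = £15.64

£15.64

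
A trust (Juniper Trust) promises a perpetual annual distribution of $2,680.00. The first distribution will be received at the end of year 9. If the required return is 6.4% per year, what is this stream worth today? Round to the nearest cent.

Value at end of year 8: C / r = $2,680.00 / 0.064 = $41,875.0000
Discount to today: PV = $41,875.0000 / (1 + 0.064)^8 = $41,875.0000 / 1.642605 = $25,493.05

$25493.05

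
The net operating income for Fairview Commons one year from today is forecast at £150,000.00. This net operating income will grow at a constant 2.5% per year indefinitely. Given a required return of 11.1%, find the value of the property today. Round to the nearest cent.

Growing perpetuity: P = D₁ / (r − g) = £150,000.0000 / (0.111 − 0.025) = £1,744,186.05

£1744186.05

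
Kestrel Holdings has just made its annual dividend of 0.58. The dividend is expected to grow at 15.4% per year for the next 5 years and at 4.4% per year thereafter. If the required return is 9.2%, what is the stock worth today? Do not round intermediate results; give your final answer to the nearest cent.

D_1 = 0.66932
D_2 = 0.77240
D_3 = 0.89134
D_4 = 1.02861
D_5 = 1.18702
Terminal value at year 5: TV = D_5×(1+g_2)/(r−g_2) = 1.23925/0.048 = 25.81763
P_0 = D_1/(1+r)^1 + D_2/(1+r)^2 + D_3/(1+r)^3 + D_4/(1+r)^4 + D_5/(1+r)^5 + TV/(1+r)^5
    = 0.61293 + 0.64773 + 0.68451 + 0.72337 + 0.76444 + 16.62659 = 20.05957

20.06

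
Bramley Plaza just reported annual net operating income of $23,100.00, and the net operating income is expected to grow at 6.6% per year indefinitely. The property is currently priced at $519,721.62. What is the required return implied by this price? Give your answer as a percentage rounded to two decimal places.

11.34%

D₁ = $23,100.00 × 1.066 = $24,624.6000
P = D₁/(r − g) ⇒ r = D₁/P + g = $24,624.6000/$519,721.62 + 0.066 = 0.047380 + 0.066 = 0.113380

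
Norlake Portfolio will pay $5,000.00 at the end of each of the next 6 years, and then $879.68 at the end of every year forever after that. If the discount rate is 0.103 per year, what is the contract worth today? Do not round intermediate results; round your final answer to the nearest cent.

PV of 6-year annuity: $5,000.00 × [1 − (1+0.103)^−6] / 0.103 = 21586.18367
Perpetuity value at year 6: $879.68 / 0.103 = 8540.58252
PV of perpetuity: 8540.58252 / (1+0.103)^6 = 4742.79571
Total PV = 21586.18367 + 4742.79571 = 26328.97938

$26328.98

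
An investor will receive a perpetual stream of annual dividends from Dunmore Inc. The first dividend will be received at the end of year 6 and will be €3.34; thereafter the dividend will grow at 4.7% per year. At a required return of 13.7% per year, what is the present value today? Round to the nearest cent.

Value at end of year 5: C₁ / (r − g) = €3.34 / (0.137 − 0.047) = €37.1111
Discount to today: PV = €37.1111 / (1 + 0.137)^5 = €37.1111 / 1.900213 = €19.53

€19.53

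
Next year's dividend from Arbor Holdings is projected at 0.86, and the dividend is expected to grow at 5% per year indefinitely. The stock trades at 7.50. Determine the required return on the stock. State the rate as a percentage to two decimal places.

P = D₁/(r − g) ⇒ r = D₁/P + g = 0.8600/7.50 + 0.05 = 0.114667 + 0.05 = 0.164667

16.47%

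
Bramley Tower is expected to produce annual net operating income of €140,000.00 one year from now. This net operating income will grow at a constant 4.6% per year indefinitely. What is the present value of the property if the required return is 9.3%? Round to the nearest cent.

€2978723.40

Growing perpetuity: P = D₁ / (r − g) = €140,000.0000 / (0.093 − 0.046) = €2,978,723.40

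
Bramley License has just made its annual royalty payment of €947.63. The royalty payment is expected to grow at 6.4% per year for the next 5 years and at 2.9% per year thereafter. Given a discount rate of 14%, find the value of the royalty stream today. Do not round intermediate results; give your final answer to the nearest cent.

D_1 = 1008.27832
D_2 = 1072.80813
D_3 = 1141.46785
D_4 = 1214.52180
D_5 = 1292.25119
Terminal value at year 5: TV = D_5×(1+g_2)/(r−g_2) = 1329.72647/0.111 = 11979.51779
P_0 = D_1/(1+r)^1 + D_2/(1+r)^2 + D_3/(1+r)^3 + D_4/(1+r)^4 + D_5/(1+r)^5 + TV/(1+r)^5
    = 884.45467 + 825.49102 + 770.45829 + 719.09440 + 671.15477 + 6221.78616 = 10092.43931

€10092.44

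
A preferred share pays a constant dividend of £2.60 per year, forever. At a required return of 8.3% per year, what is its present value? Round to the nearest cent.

Level perpetuity: PV = C / r = £2.60 / 0.083 = £31.33

£31.33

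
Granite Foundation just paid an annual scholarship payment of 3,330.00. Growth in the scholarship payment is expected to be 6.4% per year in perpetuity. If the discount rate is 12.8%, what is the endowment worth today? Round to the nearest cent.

D₁ = D₀ × (1 + g) = 3,330.00 × 1.064 = 3,543.1200
Growing perpetuity: P = D₁ / (r − g) = 3,543.1200 / (0.128 − 0.064) = 55,361.25

55361.25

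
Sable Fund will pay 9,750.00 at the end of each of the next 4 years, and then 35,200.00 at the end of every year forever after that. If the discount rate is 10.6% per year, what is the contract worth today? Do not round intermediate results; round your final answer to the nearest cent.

252439.15

PV of 4-year annuity: 9,750.00 × [1 − (1+0.106)^−4] / 0.106 = 30509.00477
Perpetuity value at year 4: 35,200.00 / 0.106 = 332075.47170
PV of perpetuity: 332075.47170 / (1+0.106)^4 = 221930.14164
Total PV = 30509.00477 + 221930.14164 = 252439.14642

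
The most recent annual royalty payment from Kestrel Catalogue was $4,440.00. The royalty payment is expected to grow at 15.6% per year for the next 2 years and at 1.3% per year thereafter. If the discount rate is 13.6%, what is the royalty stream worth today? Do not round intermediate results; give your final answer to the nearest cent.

$46981.61

D_1 = 5132.64000
D_2 = 5933.33184
Terminal value at year 2: TV = D_2×(1+g_2)/(r−g_2) = 6010.46515/0.123 = 48865.57036
P_0 = D_1/(1+r)^1 + D_2/(1+r)^2 + TV/(1+r)^2
    = 4518.16901 + 4597.71424 + 37865.72787 = 46981.61113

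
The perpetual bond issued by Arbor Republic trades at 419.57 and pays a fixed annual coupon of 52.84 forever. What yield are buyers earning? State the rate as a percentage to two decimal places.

12.59%

P = C/r ⇒ r = C/P = 52.84/419.57 = 0.125938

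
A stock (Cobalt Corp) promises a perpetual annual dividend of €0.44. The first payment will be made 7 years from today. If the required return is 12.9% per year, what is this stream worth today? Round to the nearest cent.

Value at end of year 6: C / r = €0.44 / 0.129 = €3.4109
Discount to today: PV = €3.4109 / (1 + 0.129)^6 = €3.4109 / 2.070922 = €1.65

€1.65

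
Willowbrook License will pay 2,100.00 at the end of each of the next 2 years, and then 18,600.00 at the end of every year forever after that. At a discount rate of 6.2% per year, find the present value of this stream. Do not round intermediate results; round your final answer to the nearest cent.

269833.59

PV of 2-year annuity: 2,100.00 × [1 − (1+0.062)^−2] / 0.062 = 3839.36076
Perpetuity value at year 2: 18,600.00 / 0.062 = 300000.00000
PV of perpetuity: 300000.00000 / (1+0.062)^2 = 265994.23325
Total PV = 3839.36076 + 265994.23325 = 269833.59401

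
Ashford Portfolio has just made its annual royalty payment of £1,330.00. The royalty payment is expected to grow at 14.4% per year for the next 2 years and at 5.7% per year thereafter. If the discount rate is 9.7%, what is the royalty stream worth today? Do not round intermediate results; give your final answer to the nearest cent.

D_1 = 1521.52000
D_2 = 1740.61888
Terminal value at year 2: TV = D_2×(1+g_2)/(r−g_2) = 1839.83416/0.04 = 45995.85390
P_0 = D_1/(1+r)^1 + D_2/(1+r)^2 + TV/(1+r)^2
    = 1386.98268 + 1446.40673 + 38221.29792 = 41054.68733

£41054.69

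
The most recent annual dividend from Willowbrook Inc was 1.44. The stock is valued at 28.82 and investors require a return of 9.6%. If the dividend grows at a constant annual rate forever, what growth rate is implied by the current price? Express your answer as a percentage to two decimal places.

4.38%

P = D₀(1+g)/(r−g) ⇒ P(r−g) = D₀(1+g) ⇒ g(P+D₀) = P·r − D₀
g = (P·r − D₀)/(P + D₀) = (28.82×0.096 − 1.44) / (28.82 + 1.44) = 0.043844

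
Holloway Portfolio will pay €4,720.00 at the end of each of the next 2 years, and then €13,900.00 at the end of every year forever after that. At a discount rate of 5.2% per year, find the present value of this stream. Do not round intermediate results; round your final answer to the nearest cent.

PV of 2-year annuity: €4,720.00 × [1 − (1+0.052)^−2] / 0.052 = 8751.60838
Perpetuity value at year 2: €13,900.00 / 0.052 = 267307.69231
PV of perpetuity: 267307.69231 / (1+0.052)^2 = 241534.94729
Total PV = 8751.60838 + 241534.94729 = 250286.55567

€250286.56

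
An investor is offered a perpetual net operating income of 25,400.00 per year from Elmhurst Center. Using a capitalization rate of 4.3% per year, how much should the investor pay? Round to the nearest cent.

Level perpetuity: PV = C / r = 25,400.00 / 0.043 = 590,697.67

590697.67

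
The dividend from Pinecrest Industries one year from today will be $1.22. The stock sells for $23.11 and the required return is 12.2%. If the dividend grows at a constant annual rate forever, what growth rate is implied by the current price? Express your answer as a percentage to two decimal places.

P = D₁/(r−g) ⇒ g = r − D₁/P = 0.122 − $1.22/$23.11 = 0.069209

6.92%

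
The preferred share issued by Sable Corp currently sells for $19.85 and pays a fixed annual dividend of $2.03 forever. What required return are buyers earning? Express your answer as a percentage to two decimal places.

P = C/r ⇒ r = C/P = $2.03/$19.85 = 0.102267

10.23%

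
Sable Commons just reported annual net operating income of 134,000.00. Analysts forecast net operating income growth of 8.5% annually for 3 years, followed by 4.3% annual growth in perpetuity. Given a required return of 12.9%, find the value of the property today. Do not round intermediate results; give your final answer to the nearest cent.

1813913.21

D_1 = 145390.00000
D_2 = 157748.15000
D_3 = 171156.74275
Terminal value at year 3: TV = D_3×(1+g_2)/(r−g_2) = 178516.48269/0.086 = 2075773.05451
P_0 = D_1/(1+r)^1 + D_2/(1+r)^2 + D_3/(1+r)^3 + TV/(1+r)^3
    = 128777.67936 + 123758.88584 + 118935.68745 + 1442440.95361 = 1813913.20626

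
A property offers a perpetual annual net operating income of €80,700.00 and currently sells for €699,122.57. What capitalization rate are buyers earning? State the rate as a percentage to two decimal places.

P = C/r ⇒ r = C/P = €80,700.00/€699,122.57 = 0.115430

11.54%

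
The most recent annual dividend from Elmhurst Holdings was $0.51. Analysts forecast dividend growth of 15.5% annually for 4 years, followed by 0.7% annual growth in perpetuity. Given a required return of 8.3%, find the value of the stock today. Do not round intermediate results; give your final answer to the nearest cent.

D_1 = 0.58905
D_2 = 0.68035
D_3 = 0.78581
D_4 = 0.90761
Terminal value at year 4: TV = D_4×(1+g_2)/(r−g_2) = 0.91396/0.076 = 12.02580
P_0 = D_1/(1+r)^1 + D_2/(1+r)^2 + D_3/(1+r)^3 + D_4/(1+r)^4 + TV/(1+r)^4
    = 0.54391 + 0.58007 + 0.61863 + 0.65976 + 8.74179 = 11.14414

$11.14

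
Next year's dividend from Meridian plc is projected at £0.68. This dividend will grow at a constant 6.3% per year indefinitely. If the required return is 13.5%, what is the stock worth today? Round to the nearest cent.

Growing perpetuity: P = D₁ / (r − g) = £0.6800 / (0.135 − 0.063) = £9.44

£9.44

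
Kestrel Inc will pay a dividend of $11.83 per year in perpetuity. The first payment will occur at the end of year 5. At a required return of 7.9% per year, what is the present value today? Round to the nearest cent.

Value at end of year 4: C / r = $11.83 / 0.079 = $149.7468
Discount to today: PV = $149.7468 / (1 + 0.079)^4 = $149.7468 / 1.355457 = $110.48

$110.48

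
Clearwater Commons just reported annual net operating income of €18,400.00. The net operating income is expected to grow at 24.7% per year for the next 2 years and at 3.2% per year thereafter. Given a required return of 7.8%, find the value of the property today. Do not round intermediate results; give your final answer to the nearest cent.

D_1 = 22944.80000
D_2 = 28612.16560
Terminal value at year 2: TV = D_2×(1+g_2)/(r−g_2) = 29527.75490/0.046 = 641907.71520
P_0 = D_1/(1+r)^1 + D_2/(1+r)^2 + TV/(1+r)^2
    = 21284.60111 + 24621.42633 + 552376.34732 = 598282.37477

€598282.37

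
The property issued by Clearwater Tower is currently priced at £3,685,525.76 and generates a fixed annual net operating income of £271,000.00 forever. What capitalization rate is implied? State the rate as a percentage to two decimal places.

7.35%

P = C/r ⇒ r = C/P = £271,000.00/£3,685,525.76 = 0.073531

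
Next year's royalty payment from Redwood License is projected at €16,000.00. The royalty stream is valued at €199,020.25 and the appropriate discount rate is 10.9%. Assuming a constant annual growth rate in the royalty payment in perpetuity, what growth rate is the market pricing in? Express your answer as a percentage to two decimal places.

2.86%

P = D₁/(r−g) ⇒ g = r − D₁/P = 0.109 − €16,000.00/€199,020.25 = 0.028606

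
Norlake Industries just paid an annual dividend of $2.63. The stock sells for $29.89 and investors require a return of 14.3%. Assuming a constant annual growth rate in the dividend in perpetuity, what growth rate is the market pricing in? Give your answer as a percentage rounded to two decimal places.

5.06%

P = D₀(1+g)/(r−g) ⇒ P(r−g) = D₀(1+g) ⇒ g(P+D₀) = P·r − D₀
g = (P·r − D₀)/(P + D₀) = ($29.89×0.143 − $2.63) / ($29.89 + $2.63) = 0.050562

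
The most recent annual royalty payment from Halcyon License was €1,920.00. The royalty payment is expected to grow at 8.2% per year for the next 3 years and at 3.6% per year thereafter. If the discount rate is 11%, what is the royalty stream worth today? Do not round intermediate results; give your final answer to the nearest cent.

€30370.98

D_1 = 2077.44000
D_2 = 2247.79008
D_3 = 2432.10887
Terminal value at year 3: TV = D_3×(1+g_2)/(r−g_2) = 2519.66479/0.074 = 34049.52413
P_0 = D_1/(1+r)^1 + D_2/(1+r)^2 + D_3/(1+r)^3 + TV/(1+r)^3
    = 1871.56757 + 1824.35685 + 1778.33704 + 24896.71858 = 30370.98005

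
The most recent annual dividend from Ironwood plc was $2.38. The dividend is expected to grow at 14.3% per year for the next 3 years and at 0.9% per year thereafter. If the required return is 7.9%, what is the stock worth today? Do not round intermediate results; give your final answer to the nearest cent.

D_1 = 2.72034
D_2 = 3.10935
D_3 = 3.55399
Terminal value at year 3: TV = D_3×(1+g_2)/(r−g_2) = 3.58597/0.07 = 51.22816
P_0 = D_1/(1+r)^1 + D_2/(1+r)^2 + D_3/(1+r)^3 + TV/(1+r)^3
    = 2.52117 + 2.67071 + 2.82912 + 40.77974 = 48.80074

$48.80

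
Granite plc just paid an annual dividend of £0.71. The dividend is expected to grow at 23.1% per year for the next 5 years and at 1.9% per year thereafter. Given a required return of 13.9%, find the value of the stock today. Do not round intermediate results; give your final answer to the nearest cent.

£13.40

D_1 = 0.87401
D_2 = 1.07591
D_3 = 1.32444
D_4 = 1.63039
D_5 = 2.00701
Terminal value at year 5: TV = D_5×(1+g_2)/(r−g_2) = 2.04514/0.12 = 17.04282
P_0 = D_1/(1+r)^1 + D_2/(1+r)^2 + D_3/(1+r)^3 + D_4/(1+r)^4 + D_5/(1+r)^5 + TV/(1+r)^5
    = 0.76735 + 0.82933 + 0.89632 + 0.96871 + 1.04696 + 8.89043 = 13.39910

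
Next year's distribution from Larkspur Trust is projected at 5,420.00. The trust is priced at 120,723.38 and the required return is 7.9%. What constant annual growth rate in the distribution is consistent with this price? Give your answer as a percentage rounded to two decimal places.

3.41%

P = D₁/(r−g) ⇒ g = r − D₁/P = 0.079 − 5,420.00/120,723.38 = 0.034104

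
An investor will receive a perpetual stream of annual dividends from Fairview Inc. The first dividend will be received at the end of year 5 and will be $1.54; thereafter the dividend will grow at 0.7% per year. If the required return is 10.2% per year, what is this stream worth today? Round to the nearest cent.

$10.99

Value at end of year 4: C₁ / (r − g) = $1.54 / (0.102 − 0.007) = $16.2105
Discount to today: PV = $16.2105 / (1 + 0.102)^4 = $16.2105 / 1.474777 = $10.99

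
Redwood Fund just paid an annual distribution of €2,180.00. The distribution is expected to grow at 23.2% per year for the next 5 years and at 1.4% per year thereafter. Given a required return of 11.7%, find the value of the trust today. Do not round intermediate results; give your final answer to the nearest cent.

€49796.31

D_1 = 2685.76000
D_2 = 3308.85632
D_3 = 4076.51099
D_4 = 5022.26154
D_5 = 6187.42621
Terminal value at year 5: TV = D_5×(1+g_2)/(r−g_2) = 6274.05018/0.103 = 60913.10853
P_0 = D_1/(1+r)^1 + D_2/(1+r)^2 + D_3/(1+r)^3 + D_4/(1+r)^4 + D_5/(1+r)^5 + TV/(1+r)^5
    = 2404.44047 + 2651.98805 + 2925.02174 + 3226.16542 + 3558.31316 + 35030.38395 = 49796.31279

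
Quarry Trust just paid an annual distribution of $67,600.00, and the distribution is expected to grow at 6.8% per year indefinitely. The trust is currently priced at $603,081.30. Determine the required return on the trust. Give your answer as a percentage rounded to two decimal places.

D₁ = $67,600.00 × 1.068 = $72,196.8000
P = D₁/(r − g) ⇒ r = D₁/P + g = $72,196.8000/$603,081.30 + 0.068 = 0.119713 + 0.068 = 0.187713

18.77%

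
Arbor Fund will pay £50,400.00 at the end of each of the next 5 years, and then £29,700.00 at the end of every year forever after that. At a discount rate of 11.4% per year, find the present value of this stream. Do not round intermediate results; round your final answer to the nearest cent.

PV of 5-year annuity: £50,400.00 × [1 − (1+0.114)^−5] / 0.114 = 184413.97830
Perpetuity value at year 5: £29,700.00 / 0.114 = 260526.31579
PV of perpetuity: 260526.31579 / (1+0.114)^5 = 151853.79286
Total PV = 184413.97830 + 151853.79286 = 336267.77116

£336267.77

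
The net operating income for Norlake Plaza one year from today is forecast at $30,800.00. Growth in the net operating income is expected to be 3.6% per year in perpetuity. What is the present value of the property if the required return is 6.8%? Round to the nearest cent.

$962500.00

Growing perpetuity: P = D₁ / (r − g) = $30,800.0000 / (0.068 − 0.036) = $962,500.00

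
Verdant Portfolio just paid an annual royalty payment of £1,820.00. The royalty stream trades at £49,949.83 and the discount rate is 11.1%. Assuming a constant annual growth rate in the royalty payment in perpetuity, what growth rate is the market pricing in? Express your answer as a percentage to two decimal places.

P = D₀(1+g)/(r−g) ⇒ P(r−g) = D₀(1+g) ⇒ g(P+D₀) = P·r − D₀
g = (P·r − D₀)/(P + D₀) = (£49,949.83×0.111 − £1,820.00) / (£49,949.83 + £1,820.00) = 0.071942

7.19%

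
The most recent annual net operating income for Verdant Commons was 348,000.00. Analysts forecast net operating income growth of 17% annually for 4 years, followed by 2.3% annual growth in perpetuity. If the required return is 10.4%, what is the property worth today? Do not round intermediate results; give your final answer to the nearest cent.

7157033.12

D_1 = 407160.00000
D_2 = 476377.20000
D_3 = 557361.32400
D_4 = 652112.74908
Terminal value at year 4: TV = D_4×(1+g_2)/(r−g_2) = 667111.34231/0.081 = 8235942.49764
P_0 = D_1/(1+r)^1 + D_2/(1+r)^2 + D_3/(1+r)^3 + D_4/(1+r)^4 + TV/(1+r)^4
    = 368804.34783 + 390852.43384 + 414218.61195 + 438981.68114 + 5544176.04699 = 7157033.12174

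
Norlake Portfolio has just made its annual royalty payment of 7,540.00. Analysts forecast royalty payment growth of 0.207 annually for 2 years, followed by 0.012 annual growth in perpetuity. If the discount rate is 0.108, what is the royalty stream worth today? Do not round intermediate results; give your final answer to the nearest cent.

111483.87

D_1 = 9100.78000
D_2 = 10984.64146
Terminal value at year 2: TV = D_2×(1+g_2)/(r−g_2) = 11116.45716/0.096 = 115796.42872
P_0 = D_1/(1+r)^1 + D_2/(1+r)^2 + TV/(1+r)^2
    = 8213.70036 + 8947.59597 + 94322.57419 = 111483.87052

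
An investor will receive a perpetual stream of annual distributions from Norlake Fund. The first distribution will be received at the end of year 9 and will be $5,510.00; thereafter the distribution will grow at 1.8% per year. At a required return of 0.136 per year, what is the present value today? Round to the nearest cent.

Value at end of year 8: C₁ / (r − g) = $5,510.00 / (0.136 − 0.018) = $46,694.9153
Discount to today: PV = $46,694.9153 / (1 + 0.136)^8 = $46,694.9153 / 2.773490 = $16,836.16

$16836.16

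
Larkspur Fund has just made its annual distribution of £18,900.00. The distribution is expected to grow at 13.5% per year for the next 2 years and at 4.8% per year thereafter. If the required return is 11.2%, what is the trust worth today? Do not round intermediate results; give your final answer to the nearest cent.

D_1 = 21451.50000
D_2 = 24347.45250
Terminal value at year 2: TV = D_2×(1+g_2)/(r−g_2) = 25516.13022/0.064 = 398689.53469
P_0 = D_1/(1+r)^1 + D_2/(1+r)^2 + TV/(1+r)^2
    = 19290.91727 + 19689.92005 + 322422.44084 = 361403.27816

£361403.28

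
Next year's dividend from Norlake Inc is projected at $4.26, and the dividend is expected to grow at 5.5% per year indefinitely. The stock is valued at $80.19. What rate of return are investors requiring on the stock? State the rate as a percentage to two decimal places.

10.81%

P = D₁/(r − g) ⇒ r = D₁/P + g = $4.2600/$80.19 + 0.055 = 0.053124 + 0.055 = 0.108124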